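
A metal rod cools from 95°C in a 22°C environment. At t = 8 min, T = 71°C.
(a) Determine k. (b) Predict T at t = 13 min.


Newton's law: T(t) = T_a + (T₀ - T_a)e^(-kt).
(a) Use T(8) = 71: (71 - 22)/(95 - 22) = e^(-k·8), so k = -ln(0.671)/8 ≈ 0.0498.
(b) Apply k to t = 13: T(13) = 22 + (73)e^(-0.648) ≈ 60.2°C.


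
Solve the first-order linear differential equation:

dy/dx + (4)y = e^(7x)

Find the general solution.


P(x) = 4 ⇒ μ = e^(4x).
(μ y)' = e^(11x) ⇒ μ y = e^(11x)/11 + C.
Divide by μ: y = (1/11)e^(7x) + Ce^(-4x).


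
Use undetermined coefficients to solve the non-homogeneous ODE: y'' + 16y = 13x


Homogeneous: r² + 16 = 0 ⇒ r = ±4i, y_h = C₁cos(4x) + C₂sin(4x).
Polynomial forcing; try y_p = Ax + B. Then y_p'' + 16 y_p = 16(Ax + B) = 13x, so B = 0 and A = 13/16.
General solution: y = C₁cos(4x) + C₂sin(4x) + (13/16)x.


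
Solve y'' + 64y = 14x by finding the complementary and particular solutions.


Homogeneous: r² + 64 = 0 ⇒ r = ±8i, y_h = C₁cos(8x) + C₂sin(8x).
Polynomial forcing; try y_p = Ax + B. Then y_p'' + 64 y_p = 64(Ax + B) = 14x, so B = 0 and A = 7/32.
General solution: y = C₁cos(8x) + C₂sin(8x) + (7/32)x.


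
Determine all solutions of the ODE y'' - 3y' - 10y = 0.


Characteristic equation: r² - 3r - 10 = 0.
Factor: (r - 5)(r + 2) = 0 ⇒ r = 5, -2 (distinct real).
General solution: y = C₁e^(5x) + C₂e^(-2x).


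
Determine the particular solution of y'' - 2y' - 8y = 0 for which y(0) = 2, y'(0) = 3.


Characteristic roots of r² - 2r - 8 = 0 are -2, 4.
General solution y = c₁ e^(-2x) + c₂ e^(4x).
Apply y(0) = 2: c₁ + c₂ = 2. Apply y'(0) = 3: -2 c₁ + 4 c₂ = 3.
Solve: c₁ = 5/6, c₂ = 7/6.
Particular solution: y = (5/6)e^(-2x) + (7/6)e^(4x).


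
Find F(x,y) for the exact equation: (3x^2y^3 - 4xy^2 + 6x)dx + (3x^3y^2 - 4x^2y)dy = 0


Check exactness: ∂M/∂y = 9x^2y^2 - 8xy and ∂N/∂x = 9x^2y^2 - 8xy; equal, so the equation is exact.
Integrate M with respect to x (treating y as constant): ∫M dx = x^3y^3 - 2x^2y^2 + 3x^2 + h(y).
Differentiate w.r.t. y and set equal to N: all terms match, so h'(y) = 0 and h is a constant absorbed into C.
General solution: x^3y^3 - 2x^2y^2 + 3x^2 = C.


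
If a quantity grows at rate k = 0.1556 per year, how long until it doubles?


Exponential growth: P(t) = P₀ e^(0.1556t). Set P(t)/P₀ = 2: e^(0.1556t) = 2.
Solve: t = ln(2)/0.1556 ≈ 4.45 years.


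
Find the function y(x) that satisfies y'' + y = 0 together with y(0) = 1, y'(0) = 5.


Characteristic roots of r² + 1 = 0 are ±1i, so y = C₁cos(x) + C₂sin(x).
Apply y(0) = 1: C₁ = 1. Differentiate and apply y'(0) = 5: 1·C₂ = 5, so C₂ = 5.
Particular solution: y = cos(x) + 5sin(x).


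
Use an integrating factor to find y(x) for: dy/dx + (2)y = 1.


P(x) = 2, Q(x) = 1; integrating factor μ = e^(2x).
(μ y)' = e^(2x) ⇒ μ y = (1/2)e^(2x) + C.
Divide by μ: y = 1/2 + Ce^(-2x).


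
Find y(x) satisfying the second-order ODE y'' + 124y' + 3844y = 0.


Characteristic equation: r² + 124r + 3844 = 0, i.e. (r + 62)² = 0.
Repeated root r = -62; include an x factor for the second linearly independent solution.
General solution: y = (C₁ + C₂x)e^(-62x).


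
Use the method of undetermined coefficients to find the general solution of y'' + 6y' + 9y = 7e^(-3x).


Characteristic polynomial (r + 3)² = 0; repeated root r = -3.
y_h = (C₁ + C₂x)e^(-3x). Forcing matches the repeated root (resonance), so try y_p = Ax² e^(-3x).
Substitute and solve for A: 2A = 7, so A = 7/2.
General solution: y = (C₁ + C₂x + (7/2)x²)e^(-3x).


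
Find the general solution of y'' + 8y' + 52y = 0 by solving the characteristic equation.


Characteristic equation: r² + 8r + 52 = 0.
Discriminant is negative; roots r = -4 ± 6i (complex conjugate pair).
General solution uses e^(α x)(C₁ cos(β x) + C₂ sin(β x)): y = e^(-4x)(C₁cos(6x) + C₂sin(6x)).


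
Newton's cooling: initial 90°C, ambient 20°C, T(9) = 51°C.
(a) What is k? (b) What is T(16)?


Newton's law: T(t) = T_a + (T₀ - T_a)e^(-kt).
(a) Use T(9) = 51: (51 - 20)/(90 - 20) = e^(-k·9), so k = -ln(0.443)/9 ≈ 0.0905.
(b) Apply k to t = 16: T(16) = 20 + (70)e^(-1.448) ≈ 36.5°C.


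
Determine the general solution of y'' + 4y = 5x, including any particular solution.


Homogeneous: r² + 4 = 0 ⇒ r = ±2i, y_h = C₁cos(2x) + C₂sin(2x).
Polynomial forcing; try y_p = Ax + B. Then y_p'' + 4 y_p = 4(Ax + B) = 5x, so B = 0 and A = 5/4.
General solution: y = C₁cos(2x) + C₂sin(2x) + (5/4)x.


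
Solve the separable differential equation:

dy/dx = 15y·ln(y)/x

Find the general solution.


Separate: dy/[y ln(y)] = 15 dx/x.
Substitute u = ln(y): du/u = 15 dx/x.
Integrate: ln|ln(y)| = 15ln|x| + C₀, hence ln(y) = C·x^15.


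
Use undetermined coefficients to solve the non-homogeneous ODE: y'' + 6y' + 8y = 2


Characteristic roots of r² + 6r + 8 = 0 are -4, -2.
y_h = C₁e^(-4x) + C₂e^(-2x).
Constant forcing; try y_p = A. Then 8A = 2 ⇒ A = 1/4.
General solution: y = C₁e^(-4x) + C₂e^(-2x) + 1/4.


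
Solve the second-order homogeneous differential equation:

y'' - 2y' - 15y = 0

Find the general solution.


Characteristic equation: r² - 2r - 15 = 0.
Factor: (r + 3)(r - 5) = 0 ⇒ r = -3, 5 (distinct real).
General solution: y = C₁e^(-3x) + C₂e^(5x).


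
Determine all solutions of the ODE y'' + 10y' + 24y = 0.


Characteristic equation: r² + 10r + 24 = 0.
Factor: (r + 6)(r + 4) = 0 ⇒ r = -6, -4 (distinct real).
General solution: y = C₁e^(-6x) + C₂e^(-4x).


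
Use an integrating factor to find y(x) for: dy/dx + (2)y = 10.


P(x) = 2, Q(x) = 10; integrating factor μ = e^(2x).
(μ y)' = 10e^(2x) ⇒ μ y = 5e^(2x) + C.
Divide by μ: y = 5 + Ce^(-2x).


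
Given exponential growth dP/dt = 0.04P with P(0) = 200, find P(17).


The ODE dP/dt = 0.04P has solution P(t) = P(0)e^(0.04t).
Substitute P(0) = 200 and t = 17: P(17) = 200 e^(0.68) ≈ 395.


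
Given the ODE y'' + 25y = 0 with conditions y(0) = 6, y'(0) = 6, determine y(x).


Characteristic roots of r² + 25 = 0 are ±5i, so y = C₁cos(5x) + C₂sin(5x).
Apply y(0) = 6: C₁ = 6. Differentiate and apply y'(0) = 6: 5·C₂ = 6, so C₂ = 6/5.
Particular solution: y = 6cos(5x) + (6/5)sin(5x).


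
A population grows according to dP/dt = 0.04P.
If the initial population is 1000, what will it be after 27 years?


The ODE dP/dt = 0.04P has solution P(t) = P(0)e^(0.04t).
Substitute P(0) = 1000 and t = 27: P(27) = 1000 e^(1.08) ≈ 2945.


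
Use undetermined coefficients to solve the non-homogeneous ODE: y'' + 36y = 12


Homogeneous part: r² + 36 = 0 ⇒ r = ±6i, so y_h = C₁cos(6x) + C₂sin(6x).
Try constant y_p = A; plug in: 36A = 12 ⇒ A = 1/3.
General solution: y = C₁cos(6x) + C₂sin(6x) + 1/3.


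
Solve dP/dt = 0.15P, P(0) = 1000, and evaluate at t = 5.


The ODE dP/dt = 0.15P has solution P(t) = P(0)e^(0.15t).
Substitute P(0) = 1000 and t = 5: P(5) = 1000 e^(0.75) ≈ 2117.


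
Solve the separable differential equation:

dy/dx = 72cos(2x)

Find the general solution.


g(y) = 1, so integrate directly: y = ∫ 72cos(2x) dx = 36sin(2x) + C.


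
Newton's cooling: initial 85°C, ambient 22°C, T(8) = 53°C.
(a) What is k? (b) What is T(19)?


Newton's law: T(t) = T_a + (T₀ - T_a)e^(-kt).
(a) Use T(8) = 53: (53 - 22)/(85 - 22) = e^(-k·8), so k = -ln(0.492)/8 ≈ 0.0886.
(b) Apply k to t = 19: T(19) = 22 + (63)e^(-1.684) ≈ 33.7°C.


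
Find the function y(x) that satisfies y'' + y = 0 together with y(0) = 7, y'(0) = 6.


Characteristic roots of r² + 1 = 0 are ±1i, so y = C₁cos(x) + C₂sin(x).
Apply y(0) = 7: C₁ = 7. Differentiate and apply y'(0) = 6: 1·C₂ = 6, so C₂ = 6.
Particular solution: y = 7cos(x) + 6sin(x).


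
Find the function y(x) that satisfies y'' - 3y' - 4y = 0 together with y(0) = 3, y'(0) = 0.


Characteristic roots of r² - 3r - 4 = 0 are -1, 4.
General solution y = c₁ e^(-x) + c₂ e^(4x).
Apply y(0) = 3: c₁ + c₂ = 3. Apply y'(0) = 0: -1 c₁ + 4 c₂ = 0.
Solve: c₁ = 12/5, c₂ = 3/5.
Particular solution: y = (12/5)e^(-x) + (3/5)e^(4x).


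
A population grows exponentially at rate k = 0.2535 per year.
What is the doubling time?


Exponential growth: P(t) = P₀ e^(0.2535t). Set P(t)/P₀ = 2: e^(0.2535t) = 2.
Solve: t = ln(2)/0.2535 ≈ 2.73 years.


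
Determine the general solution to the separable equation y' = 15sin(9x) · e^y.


Separate: e^(-y) dy = 15sin(9x) dx.
Integrate: -e^(-y) = -(5/3)cos(9x) + C₀.
Rearrange: e^(-y) = (5/3)cos(9x) + C.


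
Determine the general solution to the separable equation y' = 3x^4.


Integrate both sides with respect to x: y = ∫ 3x^4 dx = (3/5)x^5 + C.


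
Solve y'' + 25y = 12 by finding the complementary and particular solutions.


Homogeneous part: r² + 25 = 0 ⇒ r = ±5i, so y_h = C₁cos(5x) + C₂sin(5x).
Try constant y_p = A; plug in: 25A = 12 ⇒ A = 12/25.
General solution: y = C₁cos(5x) + C₂sin(5x) + 12/25.


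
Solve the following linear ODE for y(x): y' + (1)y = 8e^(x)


P(x) = 1 ⇒ μ = e^(x).
(μ y)' = 8e^(2x) ⇒ μ y = (8/2)e^(2x) + C.
Divide by μ: y = 4e^(x) + Ce^(-x).


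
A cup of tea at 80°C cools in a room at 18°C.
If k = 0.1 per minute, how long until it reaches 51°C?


From T(t) = T_a + (T₀ - T_a)e^(-kt), set T(t) = 51:
(51 - 18) / (80 - 18) = e^(-0.1t), so t = -ln(0.532)/0.1 ≈ 6.3 minutes.


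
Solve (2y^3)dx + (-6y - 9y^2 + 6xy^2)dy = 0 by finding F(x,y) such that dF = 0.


Check exactness: ∂M/∂y = 6y^2 and ∂N/∂x = 6y^2; equal, so the equation is exact.
Integrate M with respect to x (treating y as constant): ∫M dx = 2xy^3 + h(y).
Differentiate w.r.t. y and set equal to N: the x-dependent terms already match, leaving h'(y) = -6y - 9y^2. Integrate: h(y) = -3y^2 - 3y^3.
So F(x,y) = -3y^2 - 3y^3 + 2xy^3.
General solution: -3y^2 - 3y^3 + 2xy^3 = C.


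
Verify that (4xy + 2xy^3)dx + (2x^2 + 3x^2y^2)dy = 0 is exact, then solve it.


Check exactness: ∂M/∂y = 4x + 6xy^2 and ∂N/∂x = 4x + 6xy^2; equal, so the equation is exact.
Integrate M with respect to x (treating y as constant): ∫M dx = 2x^2y + x^2y^3 + h(y).
Differentiate w.r.t. y and set equal to N: all terms match, so h'(y) = 0 and h is a constant absorbed into C.
General solution: 2x^2y + x^2y^3 = C.


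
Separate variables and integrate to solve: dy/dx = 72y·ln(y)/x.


Separate: dy/[y ln(y)] = 72 dx/x.
Substitute u = ln(y): du/u = 72 dx/x.
Integrate: ln|ln(y)| = 72ln|x| + C₀, hence ln(y) = C·x^72.


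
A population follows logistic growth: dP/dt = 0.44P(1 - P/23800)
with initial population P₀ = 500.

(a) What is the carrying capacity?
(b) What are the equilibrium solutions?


Logistic ODE dP/dt = 0.44P(1 - P/23800) has equilibria where dP/dt = 0, i.e. P = 0 or P = 23800.
The coefficient (1 - P/K) = 0 when P = K, identifying K = 23800 as the carrying capacity.
(a) K = 23800; (b) equilibria P = 0 and P = 23800.


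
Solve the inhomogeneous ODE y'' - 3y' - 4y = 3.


Characteristic roots of r² - 3r - 4 = 0 are 4, -1.
y_h = C₁e^(4x) + C₂e^(-x).
Forcing exponent 0 is not a characteristic root; try y_p = A.
Substitute: A·(0 + (-3)·0 + (-4)) = A·-4 = 3, so A = -3/4.
General solution: y = C₁e^(4x) + C₂e^(-x) - 3/4.


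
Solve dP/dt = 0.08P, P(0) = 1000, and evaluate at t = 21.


The ODE dP/dt = 0.08P has solution P(t) = P(0)e^(0.08t).
Substitute P(0) = 1000 and t = 21: P(21) = 1000 e^(1.68) ≈ 5366.


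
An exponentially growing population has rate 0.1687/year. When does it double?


Exponential growth: P(t) = P₀ e^(0.1687t). Set P(t)/P₀ = 2: e^(0.1687t) = 2.
Solve: t = ln(2)/0.1687 ≈ 4.11 years.


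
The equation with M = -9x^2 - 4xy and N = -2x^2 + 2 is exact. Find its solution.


Check exactness: ∂M/∂y = -4x and ∂N/∂x = -4x; equal, so the equation is exact.
Integrate M with respect to x (treating y as constant): ∫M dx = -3x^3 - 2x^2y + h(y).
Differentiate w.r.t. y and set equal to N: the x-dependent terms already match, leaving h'(y) = 2. Integrate: h(y) = 2y.
So F(x,y) = -3x^3 - 2x^2y + 2y.
General solution: -3x^3 - 2x^2y + 2y = C.


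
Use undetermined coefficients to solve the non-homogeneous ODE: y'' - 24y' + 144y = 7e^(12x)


Characteristic polynomial (r - 12)² = 0; repeated root r = 12.
y_h = (C₁ + C₂x)e^(12x). Forcing matches the repeated root (resonance), so try y_p = Ax² e^(12x).
Substitute and solve for A: 2A = 7, so A = 7/2.
General solution: y = (C₁ + C₂x + (7/2)x²)e^(12x).


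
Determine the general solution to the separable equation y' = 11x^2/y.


Separate variables: y dy = 11x^2 dx.
Integrate both sides: y²/2 = (11/3)x^3 + C₀.
Multiply by 2: y² = (22/3)x^3 + C.


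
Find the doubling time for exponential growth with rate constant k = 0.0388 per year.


Exponential growth: P(t) = P₀ e^(0.0388t). Set P(t)/P₀ = 2: e^(0.0388t) = 2.
Solve: t = ln(2)/0.0388 ≈ 17.86 years.


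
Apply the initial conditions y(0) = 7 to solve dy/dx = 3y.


General solution of y' = 3y is y = Ce^(3x).
Apply y(0) = 7: C = 7.
Particular solution: y = 7e^(3x).


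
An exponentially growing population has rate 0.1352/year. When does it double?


Exponential growth: P(t) = P₀ e^(0.1352t). Set P(t)/P₀ = 2: e^(0.1352t) = 2.
Solve: t = ln(2)/0.1352 ≈ 5.13 years.


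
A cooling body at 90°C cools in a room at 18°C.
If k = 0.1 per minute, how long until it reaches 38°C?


From T(t) = T_a + (T₀ - T_a)e^(-kt), set T(t) = 38:
(38 - 18) / (90 - 18) = e^(-0.1t), so t = -ln(0.278)/0.1 ≈ 12.8 minutes.


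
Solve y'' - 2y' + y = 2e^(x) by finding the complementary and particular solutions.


Characteristic polynomial (r - 1)² = 0; repeated root r = 1.
y_h = (C₁ + C₂x)e^(x). Forcing matches the repeated root (resonance), so try y_p = Ax² e^(x).
Substitute and solve for A: 2A = 2, so A = 1.
General solution: y = (C₁ + C₂x + x²)e^(x).


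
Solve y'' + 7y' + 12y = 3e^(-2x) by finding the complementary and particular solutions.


Characteristic roots of r² + 7r + 12 = 0 are -4, -3.
y_h = C₁e^(-4x) + C₂e^(-3x).
Forcing exponent -2 is not a characteristic root; try y_p = Ae^(-2x).
Substitute: A·(4 + (7)·-2 + (12)) = A·2 = 3, so A = 3/2.
General solution: y = C₁e^(-4x) + C₂e^(-3x) + (3/2)e^(-2x).


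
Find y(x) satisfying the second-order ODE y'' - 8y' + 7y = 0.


Characteristic equation: r² - 8r + 7 = 0.
Factor: (r - 1)(r - 7) = 0 ⇒ r = 1, 7 (distinct real).
General solution: y = C₁e^(x) + C₂e^(7x).


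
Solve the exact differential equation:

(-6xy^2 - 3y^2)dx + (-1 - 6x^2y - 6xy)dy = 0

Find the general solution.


Check exactness: ∂M/∂y = -12xy - 6y and ∂N/∂x = -12xy - 6y; equal, so the equation is exact.
Integrate M with respect to x (treating y as constant): ∫M dx = -3x^2y^2 - 3xy^2 + h(y).
Differentiate w.r.t. y and set equal to N: the x-dependent terms already match, leaving h'(y) = -1. Integrate: h(y) = -y.
So F(x,y) = -y - 3x^2y^2 - 3xy^2.
General solution: -y - 3x^2y^2 - 3xy^2 = C.


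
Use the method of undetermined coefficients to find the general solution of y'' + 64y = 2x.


Homogeneous: r² + 64 = 0 ⇒ r = ±8i, y_h = C₁cos(8x) + C₂sin(8x).
Polynomial forcing; try y_p = Ax + B. Then y_p'' + 64 y_p = 64(Ax + B) = 2x, so B = 0 and A = 1/32.
General solution: y = C₁cos(8x) + C₂sin(8x) + (1/32)x.


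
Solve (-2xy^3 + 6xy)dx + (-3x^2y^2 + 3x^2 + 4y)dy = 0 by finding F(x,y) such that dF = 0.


Check exactness: ∂M/∂y = -6xy^2 + 6x and ∂N/∂x = -6xy^2 + 6x; equal, so the equation is exact.
Integrate M with respect to x (treating y as constant): ∫M dx = -x^2y^3 + 3x^2y + h(y).
Differentiate w.r.t. y and set equal to N: the x-dependent terms already match, leaving h'(y) = 4y. Integrate: h(y) = 2y^2.
So F(x,y) = -x^2y^3 + 3x^2y + 2y^2.
General solution: -x^2y^3 + 3x^2y + 2y^2 = C.


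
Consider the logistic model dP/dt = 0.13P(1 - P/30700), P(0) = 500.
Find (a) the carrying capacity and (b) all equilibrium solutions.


Logistic ODE dP/dt = 0.13P(1 - P/30700) has equilibria where dP/dt = 0, i.e. P = 0 or P = 30700.
The coefficient (1 - P/K) = 0 when P = K, identifying K = 30700 as the carrying capacity.
(a) K = 30700; (b) equilibria P = 0 and P = 30700.


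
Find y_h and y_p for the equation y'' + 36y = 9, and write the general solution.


Homogeneous part: r² + 36 = 0 ⇒ r = ±6i, so y_h = C₁cos(6x) + C₂sin(6x).
Try constant y_p = A; plug in: 36A = 9 ⇒ A = 1/4.
General solution: y = C₁cos(6x) + C₂sin(6x) + 1/4.


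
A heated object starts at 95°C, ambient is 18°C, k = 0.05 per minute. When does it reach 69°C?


From T(t) = T_a + (T₀ - T_a)e^(-kt), set T(t) = 69:
(69 - 18) / (95 - 18) = e^(-0.05t), so t = -ln(0.662)/0.05 ≈ 8.2 minutes.


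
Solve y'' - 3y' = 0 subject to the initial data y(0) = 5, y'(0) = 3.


Characteristic roots of r² - 3r = 0 are 0, 3.
General solution y = c₁ + c₂ e^(3x).
Apply y(0) = 5: c₁ + c₂ = 5. Apply y'(0) = 3: 0 c₁ + 3 c₂ = 3.
Solve: c₁ = 4, c₂ = 1.
Particular solution: y = 4 + e^(3x).


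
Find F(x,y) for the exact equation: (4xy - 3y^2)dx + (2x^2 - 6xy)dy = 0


Check exactness: ∂M/∂y = 4x - 6y and ∂N/∂x = 4x - 6y; equal, so the equation is exact.
Integrate M with respect to x (treating y as constant): ∫M dx = 2x^2y - 3xy^2 + h(y).
Differentiate w.r.t. y and set equal to N: all terms match, so h'(y) = 0 and h is a constant absorbed into C.
General solution: 2x^2y - 3xy^2 = C.


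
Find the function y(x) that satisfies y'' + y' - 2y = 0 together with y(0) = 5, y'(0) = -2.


Characteristic roots of r² + r - 2 = 0 are -2, 1.
General solution y = c₁ e^(-2x) + c₂ e^(x).
Apply y(0) = 5: c₁ + c₂ = 5. Apply y'(0) = -2: -2 c₁ + 1 c₂ = -2.
Solve: c₁ = 7/3, c₂ = 8/3.
Particular solution: y = (7/3)e^(-2x) + (8/3)e^(x).


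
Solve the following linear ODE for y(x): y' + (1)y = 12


P(x) = 1, Q(x) = 12; integrating factor μ = e^(x).
(μ y)' = 12e^(x) ⇒ μ y = 12e^(x) + C.
Divide by μ: y = 12 + Ce^(-x).


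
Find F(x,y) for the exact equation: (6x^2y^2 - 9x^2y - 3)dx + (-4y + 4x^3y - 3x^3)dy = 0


Check exactness: ∂M/∂y = 12x^2y - 9x^2 and ∂N/∂x = 12x^2y - 9x^2; equal, so the equation is exact.
Integrate M with respect to x (treating y as constant): ∫M dx = 2x^3y^2 - 3x^3y - 3x + h(y).
Differentiate w.r.t. y and set equal to N: the x-dependent terms already match, leaving h'(y) = -4y. Integrate: h(y) = -2y^2.
So F(x,y) = -2y^2 + 2x^3y^2 - 3x^3y - 3x.
General solution: -2y^2 + 2x^3y^2 - 3x^3y - 3x = C.


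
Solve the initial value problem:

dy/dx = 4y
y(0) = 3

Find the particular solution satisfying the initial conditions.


General solution of y' = 4y is y = Ce^(4x).
Apply y(0) = 3: C = 3.
Particular solution: y = 3e^(4x).


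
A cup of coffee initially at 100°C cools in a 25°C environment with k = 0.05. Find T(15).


Newton's law: dT/dt = -k(T - T_a) has solution T(t) = T_a + (T₀ - T_a)e^(-kt).
Plug in T_a = 25, T₀ = 100, k = 0.05, t = 15: T(15) = 25 + (75)e^(-0.75) ≈ 60.4°C.


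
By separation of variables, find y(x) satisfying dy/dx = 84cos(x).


g(y) = 1, so integrate directly: y = ∫ 84cos(x) dx = 84sin(x) + C.


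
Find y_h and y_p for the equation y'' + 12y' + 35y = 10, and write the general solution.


Characteristic roots of r² + 12r + 35 = 0 are -7, -5.
y_h = C₁e^(-7x) + C₂e^(-5x).
Constant forcing; try y_p = A. Then 35A = 10 ⇒ A = 2/7.
General solution: y = C₁e^(-7x) + C₂e^(-5x) + 2/7.


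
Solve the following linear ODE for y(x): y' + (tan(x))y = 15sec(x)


P(x) = tan(x) ⇒ μ = e^(∫tan(x)dx) = sec(x).
(sec(x) y)' = 15sec²(x) ⇒ sec(x) y = 15tan(x) + C.
Multiply by cos(x): y = 15sin(x) + C·cos(x).


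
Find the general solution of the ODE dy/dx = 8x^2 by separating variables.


Integrate both sides with respect to x: y = ∫ 8x^2 dx = (8/3)x^3 + C.


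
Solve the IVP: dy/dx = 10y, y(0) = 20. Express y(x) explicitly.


General solution of y' = 10y is y = Ce^(10x).
Apply y(0) = 20: C = 20.
Particular solution: y = 20e^(10x).


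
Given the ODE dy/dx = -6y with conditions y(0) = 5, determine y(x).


General solution of y' = -6y is y = Ce^(-6x).
Apply y(0) = 5: C = 5.
Particular solution: y = 5e^(-6x).


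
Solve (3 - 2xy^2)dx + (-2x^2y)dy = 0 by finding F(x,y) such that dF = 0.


Check exactness: ∂M/∂y = -4xy and ∂N/∂x = -4xy; equal, so the equation is exact.
Integrate M with respect to x (treating y as constant): ∫M dx = 3x - x^2y^2 + h(y).
Differentiate w.r.t. y and set equal to N: all terms match, so h'(y) = 0 and h is a constant absorbed into C.
General solution: 3x - x^2y^2 = C.


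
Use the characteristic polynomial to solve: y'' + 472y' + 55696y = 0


Characteristic equation: r² + 472r + 55696 = 0, i.e. (r + 236)² = 0.
Repeated root r = -236; include an x factor for the second linearly independent solution.
General solution: y = (C₁ + C₂x)e^(-236x).


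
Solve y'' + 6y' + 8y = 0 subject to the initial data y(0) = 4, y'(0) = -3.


Characteristic roots of r² + 6r + 8 = 0 are -4, -2.
General solution y = c₁ e^(-4x) + c₂ e^(-2x).
Apply y(0) = 4: c₁ + c₂ = 4. Apply y'(0) = -3: -4 c₁ - 2 c₂ = -3.
Solve: c₁ = -5/2, c₂ = 13/2.
Particular solution: y = -(5/2)e^(-4x) + (13/2)e^(-2x).


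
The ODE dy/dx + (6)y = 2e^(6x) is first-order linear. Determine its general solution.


P(x) = 6 ⇒ μ = e^(6x).
(μ y)' = 2e^(12x) ⇒ μ y = (2/12)e^(12x) + C.
Divide by μ: y = (1/6)e^(6x) + Ce^(-6x).


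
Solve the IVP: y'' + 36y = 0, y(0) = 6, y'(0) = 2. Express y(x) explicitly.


Characteristic roots of r² + 36 = 0 are ±6i, so y = C₁cos(6x) + C₂sin(6x).
Apply y(0) = 6: C₁ = 6. Differentiate and apply y'(0) = 2: 6·C₂ = 2, so C₂ = 1/3.
Particular solution: y = 6cos(6x) + (1/3)sin(6x).


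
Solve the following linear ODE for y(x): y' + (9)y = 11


P(x) = 9, Q(x) = 11; integrating factor μ = e^(9x).
(μ y)' = 11e^(9x) ⇒ μ y = (11/9)e^(9x) + C.
Divide by μ: y = 11/9 + Ce^(-9x).


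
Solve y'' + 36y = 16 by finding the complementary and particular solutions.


Homogeneous part: r² + 36 = 0 ⇒ r = ±6i, so y_h = C₁cos(6x) + C₂sin(6x).
Try constant y_p = A; plug in: 36A = 16 ⇒ A = 4/9.
General solution: y = C₁cos(6x) + C₂sin(6x) + 4/9.


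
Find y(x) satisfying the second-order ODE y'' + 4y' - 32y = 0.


Characteristic equation: r² + 4r - 32 = 0.
Factor: (r - 4)(r + 8) = 0 ⇒ r = 4, -8 (distinct real).
General solution: y = C₁e^(4x) + C₂e^(-8x).


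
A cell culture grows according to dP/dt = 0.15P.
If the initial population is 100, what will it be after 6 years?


The ODE dP/dt = 0.15P has solution P(t) = P(0)e^(0.15t).
Substitute P(0) = 100 and t = 6: P(6) = 100 e^(0.90) ≈ 246.


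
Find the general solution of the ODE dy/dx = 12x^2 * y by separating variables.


Separate variables: dy/y = 12x^2 dx.
Integrate: ln|y| = 4x^3 + C₀.
Exponentiate: y = Ce^(4x^3).


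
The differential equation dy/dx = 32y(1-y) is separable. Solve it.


Separate: dy/[y(1-y)] = 32 dx.
Partial fractions: 1/[y(1-y)] = 1/y + 1/(1-y).
Integrate: ln|y/(1-y)| = 32x + C₀.
Solve for y: y = 1/(1 + Ce^(-32x)).


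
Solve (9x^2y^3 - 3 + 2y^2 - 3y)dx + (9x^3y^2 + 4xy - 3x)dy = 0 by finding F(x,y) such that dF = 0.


Check exactness: ∂M/∂y = 27x^2y^2 + 4y - 3 and ∂N/∂x = 27x^2y^2 + 4y - 3; equal, so the equation is exact.
Integrate M with respect to x (treating y as constant): ∫M dx = 3x^3y^3 - 3x + 2xy^2 - 3xy + h(y).
Differentiate w.r.t. y and set equal to N: all terms match, so h'(y) = 0 and h is a constant absorbed into C.
General solution: 3x^3y^3 - 3x + 2xy^2 - 3xy = C.


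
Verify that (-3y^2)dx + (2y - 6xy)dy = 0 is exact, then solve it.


Check exactness: ∂M/∂y = -6y and ∂N/∂x = -6y; equal, so the equation is exact.
Integrate M with respect to x (treating y as constant): ∫M dx = -3xy^2 + h(y).
Differentiate w.r.t. y and set equal to N: the x-dependent terms already match, leaving h'(y) = 2y. Integrate: h(y) = y^2.
So F(x,y) = y^2 - 3xy^2.
General solution: y^2 - 3xy^2 = C.


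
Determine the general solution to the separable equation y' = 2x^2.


Integrate both sides with respect to x: y = ∫ 2x^2 dx = (2/3)x^3 + C.


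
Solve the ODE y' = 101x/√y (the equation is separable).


Separate: √y dy = 101x dx.
Integrate: (2/3)y^(3/2) = (101/2)x² + C.


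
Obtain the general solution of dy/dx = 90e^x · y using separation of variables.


Separate variables: dy/y = 90e^x dx.
Integrate: ln|y| = 90e^x + C₀.
Exponentiate: y = Ce^(90e^x).


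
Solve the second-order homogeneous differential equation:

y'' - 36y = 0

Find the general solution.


Characteristic equation: r² - 36 = 0.
Factor: (r + 6)(r - 6) = 0 ⇒ r = -6, 6 (distinct real).
General solution: y = C₁e^(-6x) + C₂e^(6x).


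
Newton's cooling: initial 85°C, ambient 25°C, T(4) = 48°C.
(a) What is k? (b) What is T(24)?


Newton's law: T(t) = T_a + (T₀ - T_a)e^(-kt).
(a) Use T(4) = 48: (48 - 25)/(85 - 25) = e^(-k·4), so k = -ln(0.383)/4 ≈ 0.2397.
(b) Apply k to t = 24: T(24) = 25 + (60)e^(-5.753) ≈ 25.2°C.


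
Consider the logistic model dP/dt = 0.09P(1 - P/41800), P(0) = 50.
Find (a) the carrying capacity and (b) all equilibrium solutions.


Logistic ODE dP/dt = 0.09P(1 - P/41800) has equilibria where dP/dt = 0, i.e. P = 0 or P = 41800.
The coefficient (1 - P/K) = 0 when P = K, identifying K = 41800 as the carrying capacity.
(a) K = 41800; (b) equilibria P = 0 and P = 41800.


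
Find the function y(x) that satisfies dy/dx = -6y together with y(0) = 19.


General solution of y' = -6y is y = Ce^(-6x).
Apply y(0) = 19: C = 19.
Particular solution: y = 19e^(-6x).


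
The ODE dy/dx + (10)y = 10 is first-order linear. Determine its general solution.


P(x) = 10, Q(x) = 10; integrating factor μ = e^(10x).
(μ y)' = 10e^(10x) ⇒ μ y = e^(10x) + C.
Divide by μ: y = 1 + Ce^(-10x).


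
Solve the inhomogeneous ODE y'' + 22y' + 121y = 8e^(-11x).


Characteristic polynomial (r + 11)² = 0; repeated root r = -11.
y_h = (C₁ + C₂x)e^(-11x). Forcing matches the repeated root (resonance), so try y_p = Ax² e^(-11x).
Substitute and solve for A: 2A = 8, so A = 4.
General solution: y = (C₁ + C₂x + 4x²)e^(-11x).


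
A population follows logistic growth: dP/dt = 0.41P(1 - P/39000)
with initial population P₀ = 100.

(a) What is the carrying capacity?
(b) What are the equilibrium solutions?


Logistic ODE dP/dt = 0.41P(1 - P/39000) has equilibria where dP/dt = 0, i.e. P = 0 or P = 39000.
The coefficient (1 - P/K) = 0 when P = K, identifying K = 39000 as the carrying capacity.
(a) K = 39000; (b) equilibria P = 0 and P = 39000.


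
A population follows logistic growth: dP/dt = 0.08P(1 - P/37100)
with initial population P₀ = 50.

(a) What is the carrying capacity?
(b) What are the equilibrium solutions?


Logistic ODE dP/dt = 0.08P(1 - P/37100) has equilibria where dP/dt = 0, i.e. P = 0 or P = 37100.
The coefficient (1 - P/K) = 0 when P = K, identifying K = 37100 as the carrying capacity.
(a) K = 37100; (b) equilibria P = 0 and P = 37100.


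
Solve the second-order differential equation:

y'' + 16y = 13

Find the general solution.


Homogeneous part: r² + 16 = 0 ⇒ r = ±4i, so y_h = C₁cos(4x) + C₂sin(4x).
Try constant y_p = A; plug in: 16A = 13 ⇒ A = 13/16.
General solution: y = C₁cos(4x) + C₂sin(4x) + 13/16.


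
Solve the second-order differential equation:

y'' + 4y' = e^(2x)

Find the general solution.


Characteristic roots of r² + 4r = 0 are 0, -4.
y_h = C₁ + C₂e^(-4x).
Forcing exponent 2 is not a characteristic root; try y_p = Ae^(2x).
Substitute: A·(4 + (4)·2 + (0)) = A·12 = 1, so A = 1/12.
General solution: y = C₁ + C₂e^(-4x) + (1/12)e^(2x).


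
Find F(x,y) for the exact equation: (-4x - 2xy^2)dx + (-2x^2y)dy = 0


Check exactness: ∂M/∂y = -4xy and ∂N/∂x = -4xy; equal, so the equation is exact.
Integrate M with respect to x (treating y as constant): ∫M dx = -2x^2 - x^2y^2 + h(y).
Differentiate w.r.t. y and set equal to N: all terms match, so h'(y) = 0 and h is a constant absorbed into C.
General solution: -2x^2 - x^2y^2 = C.


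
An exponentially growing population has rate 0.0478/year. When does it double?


Exponential growth: P(t) = P₀ e^(0.0478t). Set P(t)/P₀ = 2: e^(0.0478t) = 2.
Solve: t = ln(2)/0.0478 ≈ 14.50 years.


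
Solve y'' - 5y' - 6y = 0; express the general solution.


Characteristic equation: r² - 5r - 6 = 0.
Factor: (r + 1)(r - 6) = 0 ⇒ r = -1, 6 (distinct real).
General solution: y = C₁e^(-x) + C₂e^(6x).


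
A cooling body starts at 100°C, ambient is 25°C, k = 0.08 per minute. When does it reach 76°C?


From T(t) = T_a + (T₀ - T_a)e^(-kt), set T(t) = 76:
(76 - 25) / (100 - 25) = e^(-0.08t), so t = -ln(0.680)/0.08 ≈ 4.8 minutes.


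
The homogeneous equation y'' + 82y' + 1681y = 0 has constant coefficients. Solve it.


Characteristic equation: r² + 82r + 1681 = 0, i.e. (r + 41)² = 0.
Repeated root r = -41; include an x factor for the second linearly independent solution.
General solution: y = (C₁ + C₂x)e^(-41x).


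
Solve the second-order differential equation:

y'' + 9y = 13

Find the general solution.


Homogeneous part: r² + 9 = 0 ⇒ r = ±3i, so y_h = C₁cos(3x) + C₂sin(3x).
Try constant y_p = A; plug in: 9A = 13 ⇒ A = 13/9.
General solution: y = C₁cos(3x) + C₂sin(3x) + 13/9.


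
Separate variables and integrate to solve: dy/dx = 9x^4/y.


Separate variables: y dy = 9x^4 dx.
Integrate both sides: y²/2 = (9/5)x^5 + C₀.
Multiply by 2: y² = (18/5)x^5 + C.


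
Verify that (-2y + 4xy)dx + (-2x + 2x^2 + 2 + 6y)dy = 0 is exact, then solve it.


Check exactness: ∂M/∂y = -2 + 4x and ∂N/∂x = -2 + 4x; equal, so the equation is exact.
Integrate M with respect to x (treating y as constant): ∫M dx = -2xy + 2x^2y + h(y).
Differentiate w.r.t. y and set equal to N: the x-dependent terms already match, leaving h'(y) = 2 + 6y. Integrate: h(y) = 2y + 3y^2.
So F(x,y) = -2xy + 2x^2y + 2y + 3y^2.
General solution: -2xy + 2x^2y + 2y + 3y^2 = C.


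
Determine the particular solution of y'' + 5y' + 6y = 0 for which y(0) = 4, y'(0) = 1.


Characteristic roots of r² + 5r + 6 = 0 are -3, -2.
General solution y = c₁ e^(-3x) + c₂ e^(-2x).
Apply y(0) = 4: c₁ + c₂ = 4. Apply y'(0) = 1: -3 c₁ - 2 c₂ = 1.
Solve: c₁ = -9, c₂ = 13.
Particular solution: y = -9e^(-3x) + 13e^(-2x).


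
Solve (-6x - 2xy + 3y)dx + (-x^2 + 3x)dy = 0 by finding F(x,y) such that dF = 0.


Check exactness: ∂M/∂y = -2x + 3 and ∂N/∂x = -2x + 3; equal, so the equation is exact.
Integrate M with respect to x (treating y as constant): ∫M dx = -3x^2 - x^2y + 3xy + h(y).
Differentiate w.r.t. y and set equal to N: all terms match, so h'(y) = 0 and h is a constant absorbed into C.
General solution: -3x^2 - x^2y + 3xy = C.


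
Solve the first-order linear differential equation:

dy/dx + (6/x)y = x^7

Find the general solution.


P(x) = 6/x ⇒ μ = x^6.
(x^6 y)' = x^13 ⇒ x^6 y = x^14/(14) + C.
Solve for y: y = (1/14)x^8 + C/x^6.


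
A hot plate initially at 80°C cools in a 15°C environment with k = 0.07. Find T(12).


Newton's law: dT/dt = -k(T - T_a) has solution T(t) = T_a + (T₀ - T_a)e^(-kt).
Plug in T_a = 15, T₀ = 80, k = 0.07, t = 12: T(12) = 15 + (65)e^(-0.84) ≈ 43.1°C.


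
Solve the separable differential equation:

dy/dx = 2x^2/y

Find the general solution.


Separate variables: y dy = 2x^2 dx.
Integrate both sides: y²/2 = (2/3)x^3 + C₀.
Multiply by 2: y² = (4/3)x^3 + C.


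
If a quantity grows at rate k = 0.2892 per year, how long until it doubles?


Exponential growth: P(t) = P₀ e^(0.2892t). Set P(t)/P₀ = 2: e^(0.2892t) = 2.
Solve: t = ln(2)/0.2892 ≈ 2.40 years.


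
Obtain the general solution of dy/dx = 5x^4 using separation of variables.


Integrate both sides with respect to x: y = ∫ 5x^4 dx = x^5 + C.


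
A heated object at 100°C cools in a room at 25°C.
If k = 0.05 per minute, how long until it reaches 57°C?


From T(t) = T_a + (T₀ - T_a)e^(-kt), set T(t) = 57:
(57 - 25) / (100 - 25) = e^(-0.05t), so t = -ln(0.427)/0.05 ≈ 17.0 minutes.


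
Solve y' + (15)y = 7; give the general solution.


P(x) = 15, Q(x) = 7; integrating factor μ = e^(15x).
(μ y)' = 7e^(15x) ⇒ μ y = (7/15)e^(15x) + C.
Divide by μ: y = 7/15 + Ce^(-15x).


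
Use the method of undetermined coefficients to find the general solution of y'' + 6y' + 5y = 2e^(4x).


Characteristic roots of r² + 6r + 5 = 0 are -1, -5.
y_h = C₁e^(-x) + C₂e^(-5x).
Forcing exponent 4 is not a characteristic root; try y_p = Ae^(4x).
Substitute: A·(16 + (6)·4 + (5)) = A·45 = 2, so A = 2/45.
General solution: y = C₁e^(-x) + C₂e^(-5x) + (2/45)e^(4x).


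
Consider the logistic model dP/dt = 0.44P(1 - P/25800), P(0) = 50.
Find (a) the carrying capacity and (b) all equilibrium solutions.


Logistic ODE dP/dt = 0.44P(1 - P/25800) has equilibria where dP/dt = 0, i.e. P = 0 or P = 25800.
The coefficient (1 - P/K) = 0 when P = K, identifying K = 25800 as the carrying capacity.
(a) K = 25800; (b) equilibria P = 0 and P = 25800.


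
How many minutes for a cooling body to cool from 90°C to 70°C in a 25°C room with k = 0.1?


From T(t) = T_a + (T₀ - T_a)e^(-kt), set T(t) = 70:
(70 - 25) / (90 - 25) = e^(-0.1t), so t = -ln(0.692)/0.1 ≈ 3.7 minutes.


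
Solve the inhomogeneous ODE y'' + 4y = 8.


Homogeneous part: r² + 4 = 0 ⇒ r = ±2i, so y_h = C₁cos(2x) + C₂sin(2x).
Try constant y_p = A; plug in: 4A = 8 ⇒ A = 2.
General solution: y = C₁cos(2x) + C₂sin(2x) + 2.


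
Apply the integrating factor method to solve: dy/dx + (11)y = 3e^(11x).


P(x) = 11 ⇒ μ = e^(11x).
(μ y)' = 3e^(22x) ⇒ μ y = (3/22)e^(22x) + C.
Divide by μ: y = (3/22)e^(11x) + Ce^(-11x).


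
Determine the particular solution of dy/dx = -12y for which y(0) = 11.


General solution of y' = -12y is y = Ce^(-12x).
Apply y(0) = 11: C = 11.
Particular solution: y = 11e^(-12x).


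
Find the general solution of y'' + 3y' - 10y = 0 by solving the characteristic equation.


Characteristic equation: r² + 3r - 10 = 0.
Factor: (r + 5)(r - 2) = 0 ⇒ r = -5, 2 (distinct real).
General solution: y = C₁e^(-5x) + C₂e^(2x).


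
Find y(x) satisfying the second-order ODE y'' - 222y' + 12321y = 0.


Characteristic equation: r² - 222r + 12321 = 0, i.e. (r - 111)² = 0.
Repeated root r = 111; include an x factor for the second linearly independent solution.
General solution: y = (C₁ + C₂x)e^(111x).


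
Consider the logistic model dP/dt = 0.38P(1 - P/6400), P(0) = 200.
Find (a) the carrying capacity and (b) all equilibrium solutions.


Logistic ODE dP/dt = 0.38P(1 - P/6400) has equilibria where dP/dt = 0, i.e. P = 0 or P = 6400.
The coefficient (1 - P/K) = 0 when P = K, identifying K = 6400 as the carrying capacity.
(a) K = 6400; (b) equilibria P = 0 and P = 6400.


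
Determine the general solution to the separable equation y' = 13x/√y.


Separate: √y dy = 13x dx.
Integrate: (2/3)y^(3/2) = (13/2)x² + C.


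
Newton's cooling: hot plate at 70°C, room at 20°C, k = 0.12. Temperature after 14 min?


Newton's law: dT/dt = -k(T - T_a) has solution T(t) = T_a + (T₀ - T_a)e^(-kt).
Plug in T_a = 20, T₀ = 70, k = 0.12, t = 14: T(14) = 20 + (50)e^(-1.68) ≈ 29.3°C.


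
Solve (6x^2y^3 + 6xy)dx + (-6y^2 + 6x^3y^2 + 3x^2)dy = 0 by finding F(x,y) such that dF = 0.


Check exactness: ∂M/∂y = 18x^2y^2 + 6x and ∂N/∂x = 18x^2y^2 + 6x; equal, so the equation is exact.
Integrate M with respect to x (treating y as constant): ∫M dx = 2x^3y^3 + 3x^2y + h(y).
Differentiate w.r.t. y and set equal to N: the x-dependent terms already match, leaving h'(y) = -6y^2. Integrate: h(y) = -2y^3.
So F(x,y) = -2y^3 + 2x^3y^3 + 3x^2y.
General solution: -2y^3 + 2x^3y^3 + 3x^2y = C.


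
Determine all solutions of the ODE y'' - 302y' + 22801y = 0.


Characteristic equation: r² - 302r + 22801 = 0, i.e. (r - 151)² = 0.
Repeated root r = 151; include an x factor for the second linearly independent solution.
General solution: y = (C₁ + C₂x)e^(151x).


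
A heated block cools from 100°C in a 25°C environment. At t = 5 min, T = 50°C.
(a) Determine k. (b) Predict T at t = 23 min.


Newton's law: T(t) = T_a + (T₀ - T_a)e^(-kt).
(a) Use T(5) = 50: (50 - 25)/(100 - 25) = e^(-k·5), so k = -ln(0.333)/5 ≈ 0.2197.
(b) Apply k to t = 23: T(23) = 25 + (75)e^(-5.054) ≈ 25.5°C.


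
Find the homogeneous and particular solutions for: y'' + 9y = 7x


Homogeneous: r² + 9 = 0 ⇒ r = ±3i, y_h = C₁cos(3x) + C₂sin(3x).
Polynomial forcing; try y_p = Ax + B. Then y_p'' + 9 y_p = 9(Ax + B) = 7x, so B = 0 and A = 7/9.
General solution: y = C₁cos(3x) + C₂sin(3x) + (7/9)x.


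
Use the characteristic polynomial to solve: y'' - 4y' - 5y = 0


Characteristic equation: r² - 4r - 5 = 0.
Factor: (r - 5)(r + 1) = 0 ⇒ r = 5, -1 (distinct real).
General solution: y = C₁e^(5x) + C₂e^(-x).


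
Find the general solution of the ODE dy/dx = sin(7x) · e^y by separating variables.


Separate: e^(-y) dy = sin(7x) dx.
Integrate: -e^(-y) = -(1/7)cos(7x) + C₀.
Rearrange: e^(-y) = (1/7)cos(7x) + C.


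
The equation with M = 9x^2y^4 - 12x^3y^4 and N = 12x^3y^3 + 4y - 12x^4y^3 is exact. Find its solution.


Check exactness: ∂M/∂y = 36x^2y^3 - 48x^3y^3 and ∂N/∂x = 36x^2y^3 - 48x^3y^3; equal, so the equation is exact.
Integrate M with respect to x (treating y as constant): ∫M dx = 3x^3y^4 - 3x^4y^4 + h(y).
Differentiate w.r.t. y and set equal to N: the x-dependent terms already match, leaving h'(y) = 4y. Integrate: h(y) = 2y^2.
So F(x,y) = 3x^3y^4 + 2y^2 - 3x^4y^4.
General solution: 3x^3y^4 + 2y^2 - 3x^4y^4 = C.


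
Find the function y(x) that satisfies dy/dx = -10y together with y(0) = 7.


General solution of y' = -10y is y = Ce^(-10x).
Apply y(0) = 7: C = 7.
Particular solution: y = 7e^(-10x).


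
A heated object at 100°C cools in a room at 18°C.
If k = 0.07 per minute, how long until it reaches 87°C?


From T(t) = T_a + (T₀ - T_a)e^(-kt), set T(t) = 87:
(87 - 18) / (100 - 18) = e^(-0.07t), so t = -ln(0.841)/0.07 ≈ 2.5 minutes.


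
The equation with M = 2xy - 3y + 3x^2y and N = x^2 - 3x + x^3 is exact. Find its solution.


Check exactness: ∂M/∂y = 2x - 3 + 3x^2 and ∂N/∂x = 2x - 3 + 3x^2; equal, so the equation is exact.
Integrate M with respect to x (treating y as constant): ∫M dx = x^2y - 3xy + x^3y + h(y).
Differentiate w.r.t. y and set equal to N: all terms match, so h'(y) = 0 and h is a constant absorbed into C.
General solution: x^2y - 3xy + x^3y = C.


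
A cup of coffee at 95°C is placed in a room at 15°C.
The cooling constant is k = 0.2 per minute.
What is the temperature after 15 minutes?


Newton's law: dT/dt = -k(T - T_a) has solution T(t) = T_a + (T₀ - T_a)e^(-kt).
Plug in T_a = 15, T₀ = 95, k = 0.2, t = 15: T(15) = 15 + (80)e^(-3.00) ≈ 19.0°C.


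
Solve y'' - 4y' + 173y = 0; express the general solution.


Characteristic equation: r² - 4r + 173 = 0.
Discriminant is negative; roots r = 2 ± 13i (complex conjugate pair).
General solution uses e^(α x)(C₁ cos(β x) + C₂ sin(β x)): y = e^(2x)(C₁cos(13x) + C₂sin(13x)).


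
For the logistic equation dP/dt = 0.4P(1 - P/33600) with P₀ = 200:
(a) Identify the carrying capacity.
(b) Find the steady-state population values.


Logistic ODE dP/dt = 0.4P(1 - P/33600) has equilibria where dP/dt = 0, i.e. P = 0 or P = 33600.
The coefficient (1 - P/K) = 0 when P = K, identifying K = 33600 as the carrying capacity.
(a) K = 33600; (b) equilibria P = 0 and P = 33600.
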